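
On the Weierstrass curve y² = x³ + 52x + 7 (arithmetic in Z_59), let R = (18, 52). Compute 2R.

tangent at (18, 52): λ = (3·18² + 52)/(2·52) ≡ 21/45. 45⁻¹ ≡ 21 (mod 59), so λ ≡ 21·21 ≡ 28.
  x = λ² - 18 - 18 = 784 - 36 ≡ 40; y = λ·(18 - 40) - 52 ≡ 40. → (40, 40)

(40, 40)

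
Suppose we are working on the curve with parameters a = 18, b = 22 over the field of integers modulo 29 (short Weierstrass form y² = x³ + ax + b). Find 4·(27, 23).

(27, 6)

Write G = (27, 23).
Double-and-add on 4 = (100)₂. Start with G = (27, 23) for the leading 1-bit.
double: tangent at (27, 23): λ = (3·27² + 18)/(2·23) ≡ 1/17. 17⁻¹ ≡ 12 (mod 29) since 17·12 = 204 ≡ 1, so λ ≡ 1·12 ≡ 12.
  x = λ² - 27 - 27 = 144 - 54 ≡ 3; y = λ·(27 - 3) - 23 ≡ 4. → (3, 4)
double: tangent at (3, 4): λ = (3·3² + 18)/(2·4) ≡ 16/8. 8⁻¹ ≡ 11 (mod 29), so λ ≡ 16·11 ≡ 2.
  x = λ² - 3 - 3 = 4 - 6 ≡ 27; y = λ·(3 - 27) - 4 ≡ 6. → (27, 6)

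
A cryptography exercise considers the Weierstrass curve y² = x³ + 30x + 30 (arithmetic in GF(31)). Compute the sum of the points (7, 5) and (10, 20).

(7, 5) + (10, 20). λ = (20 - 5)/(10 - 7) ≡ 15/3 mod 31. 3⁻¹ ≡ 21 (mod 31), so λ ≡ 5.
  x = λ² - 7 - 10 = 25 - 17 ≡ 8; y = λ·(7 - 8) - 5 ≡ 21. → (8, 21)

(8, 21)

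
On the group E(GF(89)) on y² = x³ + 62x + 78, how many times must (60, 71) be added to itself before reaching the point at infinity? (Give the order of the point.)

2P: tangent at (60, 71): λ = (3·60² + 62)/(2·71) ≡ 4/53. 53⁻¹ ≡ 42 (mod 89), so λ ≡ 4·42 ≡ 79.
  x = λ² - 60 - 60 = 6241 - 120 ≡ 69; y = λ·(60 - 69) - 71 ≡ 19. → (69, 19)
3P: (69, 19) + (60, 71). λ = (71 - 19)/(60 - 69) ≡ 52/80 mod 89. 80⁻¹ ≡ 79 (mod 89), so λ ≡ 14.
  x = λ² - 69 - 60 = 196 - 129 ≡ 67; y = λ·(69 - 67) - 19 ≡ 9. → (67, 9)
4P: (67, 9) + (60, 71). λ = (71 - 9)/(60 - 67) ≡ 62/82 mod 89. 82⁻¹ ≡ 38 (mod 89), so λ ≡ 42.
  x = λ² - 67 - 60 = 1764 - 127 ≡ 35; y = λ·(67 - 35) - 9 ≡ 0. → (35, 0)
5P: (35, 0) + (60, 71). λ = (71 - 0)/(60 - 35) ≡ 71/25 mod 89. 25⁻¹ ≡ 57 (mod 89) since 25·57 = 1425 ≡ 1, so λ ≡ 42.
  x = λ² - 35 - 60 = 1764 - 95 ≡ 67; y = λ·(35 - 67) - 0 ≡ 80. → (67, 80)
6P: (67, 80) + (60, 71). λ = (71 - 80)/(60 - 67) ≡ 80/82 mod 89. 82⁻¹ ≡ 38 (mod 89), so λ ≡ 14.
  x = λ² - 67 - 60 = 196 - 127 ≡ 69; y = λ·(67 - 69) - 80 ≡ 70. → (69, 70)
7P: (69, 70) + (60, 71). λ = (71 - 70)/(60 - 69) ≡ 1/80 mod 89. 80⁻¹ ≡ 79 (mod 89) since 80·79 = 6320 ≡ 1, so λ ≡ 79.
  x = λ² - 69 - 60 = 6241 - 129 ≡ 60; y = λ·(69 - 60) - 70 ≡ 18. → (60, 18)
8P: (60, 18) + (60, 71): same x and y₁ ≡ -y₂, so the sum is the point at infinity.
8P = the point at infinity, so the order is 8.

8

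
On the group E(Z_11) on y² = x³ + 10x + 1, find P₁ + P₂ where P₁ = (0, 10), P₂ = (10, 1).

(0, 10) + (10, 1). λ = (1 - 10)/(10 - 0) ≡ 2/10 mod 11. 10⁻¹ ≡ 10 (mod 11), so λ ≡ 9.
  x = λ² - 0 - 10 = 81 - 10 ≡ 5; y = λ·(0 - 5) - 10 ≡ 0. → (5, 0)

(5, 0)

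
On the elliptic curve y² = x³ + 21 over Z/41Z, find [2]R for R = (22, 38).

(13, 39)

tangent at (22, 38): λ = (3·22² + 0)/(2·38) ≡ 17/35. 35⁻¹ ≡ 34 (mod 41), so λ ≡ 17·34 ≡ 4.
  x = λ² - 22 - 22 = 16 - 44 ≡ 13; y = λ·(22 - 13) - 38 ≡ 39. → (13, 39)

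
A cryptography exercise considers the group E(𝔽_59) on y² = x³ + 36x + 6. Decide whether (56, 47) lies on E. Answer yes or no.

y² = 47² ≡ 26; x³ + 36x + 6 = 177638 ≡ 48 (mod 59). 26 ≠ 48.

no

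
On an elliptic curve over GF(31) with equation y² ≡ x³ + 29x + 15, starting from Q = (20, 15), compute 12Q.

Double-and-add on 12 = (1100)₂. Start with Q = (20, 15) for the leading 1-bit.
double: tangent at (20, 15): λ = (3·20² + 29)/(2·15) ≡ 20/30. 30⁻¹ ≡ 30 (mod 31), so λ ≡ 20·30 ≡ 11.
  x = λ² - 20 - 20 = 121 - 40 ≡ 19; y = λ·(20 - 19) - 15 ≡ 27. → (19, 27)
add Q: (19, 27) + (20, 15). λ = (15 - 27)/(20 - 19) ≡ 19/1 mod 31. 1⁻¹ ≡ 1 (mod 31), so λ ≡ 19.
  x = λ² - 19 - 20 = 361 - 39 ≡ 12; y = λ·(19 - 12) - 27 ≡ 13. → (12, 13)
double: tangent at (12, 13): λ = (3·12² + 29)/(2·13) ≡ 27/26. 26⁻¹ ≡ 6 (mod 31) since 26·6 = 156 ≡ 1, so λ ≡ 27·6 ≡ 7.
  x = λ² - 12 - 12 = 49 - 24 ≡ 25; y = λ·(12 - 25) - 13 ≡ 20. → (25, 20)
double: tangent at (25, 20): λ = (3·25² + 29)/(2·20) ≡ 13/9. 9⁻¹ ≡ 7 (mod 31), so λ ≡ 13·7 ≡ 29.
  x = λ² - 25 - 25 = 841 - 50 ≡ 16; y = λ·(25 - 16) - 20 ≡ 24. → (16, 24)

(16, 24)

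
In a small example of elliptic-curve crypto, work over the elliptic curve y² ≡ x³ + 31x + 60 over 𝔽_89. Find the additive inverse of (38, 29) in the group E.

-(38, 29) = (38, -29 mod 89) = (38, 60).

(38, 60)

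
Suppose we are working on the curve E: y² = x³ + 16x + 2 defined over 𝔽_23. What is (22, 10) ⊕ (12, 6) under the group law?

(14, 7)

(22, 10) + (12, 6). λ = (6 - 10)/(12 - 22) ≡ 19/13 mod 23. 13⁻¹ ≡ 16 (mod 23) since 13·16 = 208 ≡ 1, so λ ≡ 5.
  x = λ² - 22 - 12 = 25 - 34 ≡ 14; y = λ·(22 - 14) - 10 ≡ 7. → (14, 7)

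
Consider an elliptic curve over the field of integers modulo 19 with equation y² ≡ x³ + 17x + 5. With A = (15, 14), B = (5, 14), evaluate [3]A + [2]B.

First 3A:
Repeated addition: build up to 3A.
2A: tangent at (15, 14): λ = (3·15² + 17)/(2·14) ≡ 8/9. 9⁻¹ ≡ 17 (mod 19), so λ ≡ 8·17 ≡ 3.
  x = λ² - 15 - 15 = 9 - 30 ≡ 17; y = λ·(15 - 17) - 14 ≡ 18. → (17, 18)
3A: (17, 18) + (15, 14). λ = (14 - 18)/(15 - 17) ≡ 15/17 mod 19. 17⁻¹ ≡ 9 (mod 19), so λ ≡ 2.
  x = λ² - 17 - 15 = 4 - 32 ≡ 10; y = λ·(17 - 10) - 18 ≡ 15. → (10, 15)
3A = (10, 15).
Next 2B:
Repeated addition: build up to 2B.
2B: tangent at (5, 14): λ = (3·5² + 17)/(2·14) ≡ 16/9. 9⁻¹ ≡ 17 (mod 19), so λ ≡ 16·17 ≡ 6.
  x = λ² - 5 - 5 = 36 - 10 ≡ 7; y = λ·(5 - 7) - 14 ≡ 12. → (7, 12)
2B = (7, 12).
Finally 3A + 2B:
(10, 15) + (7, 12). λ = (12 - 15)/(7 - 10) ≡ 16/16 mod 19. 16⁻¹ ≡ 6 (mod 19), so λ ≡ 1.
  x = λ² - 10 - 7 = 1 - 17 ≡ 3; y = λ·(10 - 3) - 15 ≡ 11. → (3, 11)

(3, 11)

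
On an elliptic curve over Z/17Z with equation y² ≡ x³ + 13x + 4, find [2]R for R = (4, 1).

(0, 2)

tangent at (4, 1): λ = (3·4² + 13)/(2·1) ≡ 10/2. 2⁻¹ ≡ 9 (mod 17), so λ ≡ 10·9 ≡ 5.
  x = λ² - 4 - 4 = 25 - 8 ≡ 0; y = λ·(4 - 0) - 1 ≡ 2. → (0, 2)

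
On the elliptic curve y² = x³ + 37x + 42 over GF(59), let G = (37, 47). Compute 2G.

tangent at (37, 47): λ = (3·37² + 37)/(2·47) ≡ 14/35. 35⁻¹ ≡ 27 (mod 59) since 35·27 = 945 ≡ 1, so λ ≡ 14·27 ≡ 24.
  x = λ² - 37 - 37 = 576 - 74 ≡ 30; y = λ·(37 - 30) - 47 ≡ 3. → (30, 3)

(30, 3)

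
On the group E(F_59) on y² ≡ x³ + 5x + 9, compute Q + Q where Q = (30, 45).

tangent at (30, 45): λ = (3·30² + 5)/(2·45) ≡ 50/31. 31⁻¹ ≡ 40 (mod 59) since 31·40 = 1240 ≡ 1, so λ ≡ 50·40 ≡ 53.
  x = λ² - 30 - 30 = 2809 - 60 ≡ 35; y = λ·(30 - 35) - 45 ≡ 44. → (35, 44)

(35, 44)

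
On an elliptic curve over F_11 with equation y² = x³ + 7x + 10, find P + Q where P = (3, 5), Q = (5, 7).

(3, 5) + (5, 7). λ = (7 - 5)/(5 - 3) ≡ 2/2 mod 11. 2⁻¹ ≡ 6 (mod 11), so λ ≡ 1.
  x = λ² - 3 - 5 = 1 - 8 ≡ 4; y = λ·(3 - 4) - 5 ≡ 5. → (4, 5)

(4, 5)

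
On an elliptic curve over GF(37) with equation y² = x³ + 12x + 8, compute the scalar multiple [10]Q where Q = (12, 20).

Double-and-add on 10 = (1010)₂. Start with Q = (12, 20) for the leading 1-bit.
double: tangent at (12, 20): λ = (3·12² + 12)/(2·20) ≡ 0/3. 3⁻¹ ≡ 25 (mod 37), so λ ≡ 0·25 ≡ 0.
  x = λ² - 12 - 12 = 0 - 24 ≡ 13; y = λ·(12 - 13) - 20 ≡ 17. → (13, 17)
double: tangent at (13, 17): λ = (3·13² + 12)/(2·17) ≡ 1/34. 34⁻¹ ≡ 12 (mod 37), so λ ≡ 1·12 ≡ 12.
  x = λ² - 13 - 13 = 144 - 26 ≡ 7; y = λ·(13 - 7) - 17 ≡ 18. → (7, 18)
add Q: (7, 18) + (12, 20). λ = (20 - 18)/(12 - 7) ≡ 2/5 mod 37. 5⁻¹ ≡ 15 (mod 37) since 5·15 = 75 ≡ 1, so λ ≡ 30.
  x = λ² - 7 - 12 = 900 - 19 ≡ 30; y = λ·(7 - 30) - 18 ≡ 32. → (30, 32)
double: tangent at (30, 32): λ = (3·30² + 12)/(2·32) ≡ 11/27. 27⁻¹ ≡ 11 (mod 37) since 27·11 = 297 ≡ 1, so λ ≡ 11·11 ≡ 10.
  x = λ² - 30 - 30 = 100 - 60 ≡ 3; y = λ·(30 - 3) - 32 ≡ 16. → (3, 16)

(3, 16)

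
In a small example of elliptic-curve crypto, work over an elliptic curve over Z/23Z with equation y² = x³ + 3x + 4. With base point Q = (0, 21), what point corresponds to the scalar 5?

Double-and-add on 5 = (101)₂. Start with Q = (0, 21) for the leading 1-bit.
double: tangent at (0, 21): λ = (3·0² + 3)/(2·21) ≡ 3/19. 19⁻¹ ≡ 17 (mod 23), so λ ≡ 3·17 ≡ 5.
  x = λ² - 0 - 0 = 25 - 0 ≡ 2; y = λ·(0 - 2) - 21 ≡ 15. → (2, 15)
double: tangent at (2, 15): λ = (3·2² + 3)/(2·15) ≡ 15/7. 7⁻¹ ≡ 10 (mod 23), so λ ≡ 15·10 ≡ 12.
  x = λ² - 2 - 2 = 144 - 4 ≡ 2; y = λ·(2 - 2) - 15 ≡ 8. → (2, 8)
add Q: (2, 8) + (0, 21). λ = (21 - 8)/(0 - 2) ≡ 13/21 mod 23. 21⁻¹ ≡ 11 (mod 23) since 21·11 = 231 ≡ 1, so λ ≡ 5.
  x = λ² - 2 - 0 = 25 - 2 ≡ 0; y = λ·(2 - 0) - 8 ≡ 2. → (0, 2)

(0, 2)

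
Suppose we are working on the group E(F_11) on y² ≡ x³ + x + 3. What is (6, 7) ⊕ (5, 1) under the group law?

(3, 0)

(6, 7) + (5, 1). λ = (1 - 7)/(5 - 6) ≡ 5/10 mod 11. 10⁻¹ ≡ 10 (mod 11), so λ ≡ 6.
  x = λ² - 6 - 5 = 36 - 11 ≡ 3; y = λ·(6 - 3) - 7 ≡ 0. → (3, 0)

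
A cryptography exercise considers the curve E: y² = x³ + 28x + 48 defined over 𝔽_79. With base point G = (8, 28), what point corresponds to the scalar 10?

(67, 14)

Double-and-add on 10 = (1010)₂. Start with G = (8, 28) for the leading 1-bit.
double: tangent at (8, 28): λ = (3·8² + 28)/(2·28) ≡ 62/56. 56⁻¹ ≡ 24 (mod 79) since 56·24 = 1344 ≡ 1, so λ ≡ 62·24 ≡ 66.
  x = λ² - 8 - 8 = 4356 - 16 ≡ 74; y = λ·(8 - 74) - 28 ≡ 40. → (74, 40)
double: tangent at (74, 40): λ = (3·74² + 28)/(2·40) ≡ 24/1. 1⁻¹ ≡ 1 (mod 79) since 1·1 = 1 ≡ 1, so λ ≡ 24·1 ≡ 24.
  x = λ² - 74 - 74 = 576 - 148 ≡ 33; y = λ·(74 - 33) - 40 ≡ 75. → (33, 75)
add G: (33, 75) + (8, 28). λ = (28 - 75)/(8 - 33) ≡ 32/54 mod 79. 54⁻¹ ≡ 60 (mod 79), so λ ≡ 24.
  x = λ² - 33 - 8 = 576 - 41 ≡ 61; y = λ·(33 - 61) - 75 ≡ 43. → (61, 43)
double: tangent at (61, 43): λ = (3·61² + 28)/(2·43) ≡ 52/7. 7⁻¹ ≡ 34 (mod 79), so λ ≡ 52·34 ≡ 30.
  x = λ² - 61 - 61 = 900 - 122 ≡ 67; y = λ·(61 - 67) - 43 ≡ 14. → (67, 14)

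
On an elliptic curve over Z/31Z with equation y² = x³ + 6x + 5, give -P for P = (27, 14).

-(27, 14) = (27, -14 mod 31) = (27, 17).

(27, 17)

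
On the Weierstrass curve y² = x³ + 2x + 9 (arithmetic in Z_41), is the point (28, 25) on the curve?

no

y² = 25² ≡ 10; x³ + 2x + 9 = 22017 ≡ 0 (mod 41). 10 ≠ 0.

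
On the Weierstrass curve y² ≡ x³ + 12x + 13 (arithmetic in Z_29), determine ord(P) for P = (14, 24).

2P: tangent at (14, 24): λ = (3·14² + 12)/(2·24) ≡ 20/19. 19⁻¹ ≡ 26 (mod 29), so λ ≡ 20·26 ≡ 27.
  x = λ² - 14 - 14 = 729 - 28 ≡ 5; y = λ·(14 - 5) - 24 ≡ 16. → (5, 16)
3P: (5, 16) + (14, 24). λ = (24 - 16)/(14 - 5) ≡ 8/9 mod 29. 9⁻¹ ≡ 13 (mod 29), so λ ≡ 17.
  x = λ² - 5 - 14 = 289 - 19 ≡ 9; y = λ·(5 - 9) - 16 ≡ 3. → (9, 3)
4P: (9, 3) + (14, 24). λ = (24 - 3)/(14 - 9) ≡ 21/5 mod 29. 5⁻¹ ≡ 6 (mod 29) since 5·6 = 30 ≡ 1, so λ ≡ 10.
  x = λ² - 9 - 14 = 100 - 23 ≡ 19; y = λ·(9 - 19) - 3 ≡ 13. → (19, 13)
5P: (19, 13) + (14, 24). λ = (24 - 13)/(14 - 19) ≡ 11/24 mod 29. 24⁻¹ ≡ 23 (mod 29), so λ ≡ 21.
  x = λ² - 19 - 14 = 441 - 33 ≡ 2; y = λ·(19 - 2) - 13 ≡ 25. → (2, 25)
6P: (2, 25) + (14, 24). λ = (24 - 25)/(14 - 2) ≡ 28/12 mod 29. 12⁻¹ ≡ 17 (mod 29) since 12·17 = 204 ≡ 1, so λ ≡ 12.
  x = λ² - 2 - 14 = 144 - 16 ≡ 12; y = λ·(2 - 12) - 25 ≡ 0. → (12, 0)
7P: (12, 0) + (14, 24). λ = (24 - 0)/(14 - 12) ≡ 24/2 mod 29. 2⁻¹ ≡ 15 (mod 29), so λ ≡ 12.
  x = λ² - 12 - 14 = 144 - 26 ≡ 2; y = λ·(12 - 2) - 0 ≡ 4. → (2, 4)
8P: (2, 4) + (14, 24). λ = (24 - 4)/(14 - 2) ≡ 20/12 mod 29. 12⁻¹ ≡ 17 (mod 29), so λ ≡ 21.
  x = λ² - 2 - 14 = 441 - 16 ≡ 19; y = λ·(2 - 19) - 4 ≡ 16. → (19, 16)
9P: (19, 16) + (14, 24). λ = (24 - 16)/(14 - 19) ≡ 8/24 mod 29. 24⁻¹ ≡ 23 (mod 29), so λ ≡ 10.
  x = λ² - 19 - 14 = 100 - 33 ≡ 9; y = λ·(19 - 9) - 16 ≡ 26. → (9, 26)
10P: (9, 26) + (14, 24). λ = (24 - 26)/(14 - 9) ≡ 27/5 mod 29. 5⁻¹ ≡ 6 (mod 29), so λ ≡ 17.
  x = λ² - 9 - 14 = 289 - 23 ≡ 5; y = λ·(9 - 5) - 26 ≡ 13. → (5, 13)
11P: (5, 13) + (14, 24). λ = (24 - 13)/(14 - 5) ≡ 11/9 mod 29. 9⁻¹ ≡ 13 (mod 29) since 9·13 = 117 ≡ 1, so λ ≡ 27.
  x = λ² - 5 - 14 = 729 - 19 ≡ 14; y = λ·(5 - 14) - 13 ≡ 5. → (14, 5)
12P: (14, 5) + (14, 24): same x and y₁ ≡ -y₂, so the sum is ∞.
12P = ∞, so the order is 12.

12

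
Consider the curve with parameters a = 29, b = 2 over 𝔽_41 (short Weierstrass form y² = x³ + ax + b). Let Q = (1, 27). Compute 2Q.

tangent at (1, 27): λ = (3·1² + 29)/(2·27) ≡ 32/13. 13⁻¹ ≡ 19 (mod 41), so λ ≡ 32·19 ≡ 34.
  x = λ² - 1 - 1 = 1156 - 2 ≡ 6; y = λ·(1 - 6) - 27 ≡ 8. → (6, 8)

(6, 8)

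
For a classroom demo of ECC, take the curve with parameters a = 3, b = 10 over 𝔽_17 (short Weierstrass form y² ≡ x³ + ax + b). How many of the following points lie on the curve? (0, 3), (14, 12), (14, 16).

1

(0, 3): 3² ≡ 9, rhs ≡ 10 → off.
(14, 12): 12² ≡ 8, rhs ≡ 8 → on.
(14, 16): 16² ≡ 1, rhs ≡ 8 → off.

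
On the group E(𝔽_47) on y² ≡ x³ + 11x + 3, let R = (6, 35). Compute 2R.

tangent at (6, 35): λ = (3·6² + 11)/(2·35) ≡ 25/23. 23⁻¹ ≡ 45 (mod 47) since 23·45 = 1035 ≡ 1, so λ ≡ 25·45 ≡ 44.
  x = λ² - 6 - 6 = 1936 - 12 ≡ 44; y = λ·(6 - 44) - 35 ≡ 32. → (44, 32)

(44, 32)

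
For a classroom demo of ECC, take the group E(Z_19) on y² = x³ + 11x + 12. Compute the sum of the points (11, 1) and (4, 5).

(11, 1) + (4, 5). λ = (5 - 1)/(4 - 11) ≡ 4/12 mod 19. 12⁻¹ ≡ 8 (mod 19) since 12·8 = 96 ≡ 1, so λ ≡ 13.
  x = λ² - 11 - 4 = 169 - 15 ≡ 2; y = λ·(11 - 2) - 1 ≡ 2. → (2, 2)

(2, 2)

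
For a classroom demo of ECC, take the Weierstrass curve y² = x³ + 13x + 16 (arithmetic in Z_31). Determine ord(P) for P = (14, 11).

2P: tangent at (14, 11): λ = (3·14² + 13)/(2·11) ≡ 12/22. 22⁻¹ ≡ 24 (mod 31) since 22·24 = 528 ≡ 1, so λ ≡ 12·24 ≡ 9.
  x = λ² - 14 - 14 = 81 - 28 ≡ 22; y = λ·(14 - 22) - 11 ≡ 10. → (22, 10)
3P: (22, 10) + (14, 11). λ = (11 - 10)/(14 - 22) ≡ 1/23 mod 31. 23⁻¹ ≡ 27 (mod 31), so λ ≡ 27.
  x = λ² - 22 - 14 = 729 - 36 ≡ 11; y = λ·(22 - 11) - 10 ≡ 8. → (11, 8)
4P: (11, 8) + (14, 11). λ = (11 - 8)/(14 - 11) ≡ 3/3 mod 31. 3⁻¹ ≡ 21 (mod 31), so λ ≡ 1.
  x = λ² - 11 - 14 = 1 - 25 ≡ 7; y = λ·(11 - 7) - 8 ≡ 27. → (7, 27)
5P: (7, 27) + (14, 11). λ = (11 - 27)/(14 - 7) ≡ 15/7 mod 31. 7⁻¹ ≡ 9 (mod 31) since 7·9 = 63 ≡ 1, so λ ≡ 11.
  x = λ² - 7 - 14 = 121 - 21 ≡ 7; y = λ·(7 - 7) - 27 ≡ 4. → (7, 4)
6P: (7, 4) + (14, 11). λ = (11 - 4)/(14 - 7) ≡ 7/7 mod 31. 7⁻¹ ≡ 9 (mod 31) since 7·9 = 63 ≡ 1, so λ ≡ 1.
  x = λ² - 7 - 14 = 1 - 21 ≡ 11; y = λ·(7 - 11) - 4 ≡ 23. → (11, 23)
7P: (11, 23) + (14, 11). λ = (11 - 23)/(14 - 11) ≡ 19/3 mod 31. 3⁻¹ ≡ 21 (mod 31), so λ ≡ 27.
  x = λ² - 11 - 14 = 729 - 25 ≡ 22; y = λ·(11 - 22) - 23 ≡ 21. → (22, 21)
8P: (22, 21) + (14, 11). λ = (11 - 21)/(14 - 22) ≡ 21/23 mod 31. 23⁻¹ ≡ 27 (mod 31) since 23·27 = 621 ≡ 1, so λ ≡ 9.
  x = λ² - 22 - 14 = 81 - 36 ≡ 14; y = λ·(22 - 14) - 21 ≡ 20. → (14, 20)
9P: (14, 20) + (14, 11): same x and y₁ ≡ -y₂, so the sum is ∞.
9P = ∞, so the order is 9.

9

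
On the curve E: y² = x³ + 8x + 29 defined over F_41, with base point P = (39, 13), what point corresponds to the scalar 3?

Repeated addition: build up to 3P.
2P: tangent at (39, 13): λ = (3·39² + 8)/(2·13) ≡ 20/26. 26⁻¹ ≡ 30 (mod 41) since 26·30 = 780 ≡ 1, so λ ≡ 20·30 ≡ 26.
  x = λ² - 39 - 39 = 676 - 78 ≡ 24; y = λ·(39 - 24) - 13 ≡ 8. → (24, 8)
3P: (24, 8) + (39, 13). λ = (13 - 8)/(39 - 24) ≡ 5/15 mod 41. 15⁻¹ ≡ 11 (mod 41), so λ ≡ 14.
  x = λ² - 24 - 39 = 196 - 63 ≡ 10; y = λ·(24 - 10) - 8 ≡ 24. → (10, 24)

(10, 24)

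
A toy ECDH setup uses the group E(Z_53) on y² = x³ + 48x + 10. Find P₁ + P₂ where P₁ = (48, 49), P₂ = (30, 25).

(18, 44)

(48, 49) + (30, 25). λ = (25 - 49)/(30 - 48) ≡ 29/35 mod 53. 35⁻¹ ≡ 50 (mod 53), so λ ≡ 19.
  x = λ² - 48 - 30 = 361 - 78 ≡ 18; y = λ·(48 - 18) - 49 ≡ 44. → (18, 44)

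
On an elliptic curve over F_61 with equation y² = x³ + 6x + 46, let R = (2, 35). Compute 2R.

(0, 30)

tangent at (2, 35): λ = (3·2² + 6)/(2·35) ≡ 18/9. 9⁻¹ ≡ 34 (mod 61), so λ ≡ 18·34 ≡ 2.
  x = λ² - 2 - 2 = 4 - 4 ≡ 0; y = λ·(2 - 0) - 35 ≡ 30. → (0, 30)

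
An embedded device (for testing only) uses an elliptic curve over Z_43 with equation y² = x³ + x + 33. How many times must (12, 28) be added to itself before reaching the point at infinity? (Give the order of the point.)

2P: tangent at (12, 28): λ = (3·12² + 1)/(2·28) ≡ 3/13. 13⁻¹ ≡ 10 (mod 43) since 13·10 = 130 ≡ 1, so λ ≡ 3·10 ≡ 30.
  x = λ² - 12 - 12 = 900 - 24 ≡ 16; y = λ·(12 - 16) - 28 ≡ 24. → (16, 24)
3P: (16, 24) + (12, 28). λ = (28 - 24)/(12 - 16) ≡ 4/39 mod 43. 39⁻¹ ≡ 32 (mod 43) since 39·32 = 1248 ≡ 1, so λ ≡ 42.
  x = λ² - 16 - 12 = 1764 - 28 ≡ 16; y = λ·(16 - 16) - 24 ≡ 19. → (16, 19)
4P: (16, 19) + (12, 28). λ = (28 - 19)/(12 - 16) ≡ 9/39 mod 43. 39⁻¹ ≡ 32 (mod 43), so λ ≡ 30.
  x = λ² - 16 - 12 = 900 - 28 ≡ 12; y = λ·(16 - 12) - 19 ≡ 15. → (12, 15)
5P: (12, 15) + (12, 28): same x and y₁ ≡ -y₂, so the sum is the point at infinity.
5P = the point at infinity, so the order is 5.

5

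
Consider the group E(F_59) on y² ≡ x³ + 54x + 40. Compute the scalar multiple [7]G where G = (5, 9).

(38, 41)

Repeated addition: build up to 7G.
2G: tangent at (5, 9): λ = (3·5² + 54)/(2·9) ≡ 11/18. 18⁻¹ ≡ 23 (mod 59), so λ ≡ 11·23 ≡ 17.
  x = λ² - 5 - 5 = 289 - 10 ≡ 43; y = λ·(5 - 43) - 9 ≡ 53. → (43, 53)
3G: (43, 53) + (5, 9). λ = (9 - 53)/(5 - 43) ≡ 15/21 mod 59. 21⁻¹ ≡ 45 (mod 59) since 21·45 = 945 ≡ 1, so λ ≡ 26.
  x = λ² - 43 - 5 = 676 - 48 ≡ 38; y = λ·(43 - 38) - 53 ≡ 18. → (38, 18)
4G: (38, 18) + (5, 9). λ = (9 - 18)/(5 - 38) ≡ 50/26 mod 59. 26⁻¹ ≡ 25 (mod 59) since 26·25 = 650 ≡ 1, so λ ≡ 11.
  x = λ² - 38 - 5 = 121 - 43 ≡ 19; y = λ·(38 - 19) - 18 ≡ 14. → (19, 14)
5G: (19, 14) + (5, 9). λ = (9 - 14)/(5 - 19) ≡ 54/45 mod 59. 45⁻¹ ≡ 21 (mod 59) since 45·21 = 945 ≡ 1, so λ ≡ 13.
  x = λ² - 19 - 5 = 169 - 24 ≡ 27; y = λ·(19 - 27) - 14 ≡ 0. → (27, 0)
6G: (27, 0) + (5, 9). λ = (9 - 0)/(5 - 27) ≡ 9/37 mod 59. 37⁻¹ ≡ 8 (mod 59), so λ ≡ 13.
  x = λ² - 27 - 5 = 169 - 32 ≡ 19; y = λ·(27 - 19) - 0 ≡ 45. → (19, 45)
7G: (19, 45) + (5, 9). λ = (9 - 45)/(5 - 19) ≡ 23/45 mod 59. 45⁻¹ ≡ 21 (mod 59), so λ ≡ 11.
  x = λ² - 19 - 5 = 121 - 24 ≡ 38; y = λ·(19 - 38) - 45 ≡ 41. → (38, 41)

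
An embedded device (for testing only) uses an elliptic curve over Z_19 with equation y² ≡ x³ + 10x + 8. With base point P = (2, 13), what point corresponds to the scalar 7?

Repeated addition: build up to 7P.
2P: tangent at (2, 13): λ = (3·2² + 10)/(2·13) ≡ 3/7. 7⁻¹ ≡ 11 (mod 19), so λ ≡ 3·11 ≡ 14.
  x = λ² - 2 - 2 = 196 - 4 ≡ 2; y = λ·(2 - 2) - 13 ≡ 6. → (2, 6)
3P: (2, 6) + (2, 13): same x and y₁ ≡ -y₂, so the sum is O.
4P: O + (2, 13) = (2, 13) (identity).
5P: tangent at (2, 13): λ = (3·2² + 10)/(2·13) ≡ 3/7. 7⁻¹ ≡ 11 (mod 19), so λ ≡ 3·11 ≡ 14.
  x = λ² - 2 - 2 = 196 - 4 ≡ 2; y = λ·(2 - 2) - 13 ≡ 6. → (2, 6)
6P: (2, 6) + (2, 13): same x and y₁ ≡ -y₂, so the sum is O.
7P: O + (2, 13) = (2, 13) (identity).

(2, 13)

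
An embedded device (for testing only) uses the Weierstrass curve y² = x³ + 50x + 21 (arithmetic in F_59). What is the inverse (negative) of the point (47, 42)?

-(47, 42) = (47, -42 mod 59) = (47, 17).

(47, 17)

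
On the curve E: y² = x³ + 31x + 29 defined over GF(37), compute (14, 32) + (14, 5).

The two points share x = 14 and their y-coordinates satisfy 32 + 5 ≡ 0 (mod 37), so they are inverses. Their sum is O.

O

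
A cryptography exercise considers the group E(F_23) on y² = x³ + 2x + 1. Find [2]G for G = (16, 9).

tangent at (16, 9): λ = (3·16² + 2)/(2·9) ≡ 11/18. 18⁻¹ ≡ 9 (mod 23), so λ ≡ 11·9 ≡ 7.
  x = λ² - 16 - 16 = 49 - 32 ≡ 17; y = λ·(16 - 17) - 9 ≡ 7. → (17, 7)

(17, 7)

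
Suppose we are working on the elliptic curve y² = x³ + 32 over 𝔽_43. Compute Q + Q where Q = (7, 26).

tangent at (7, 26): λ = (3·7² + 0)/(2·26) ≡ 18/9. 9⁻¹ ≡ 24 (mod 43), so λ ≡ 18·24 ≡ 2.
  x = λ² - 7 - 7 = 4 - 14 ≡ 33; y = λ·(7 - 33) - 26 ≡ 8. → (33, 8)

(33, 8)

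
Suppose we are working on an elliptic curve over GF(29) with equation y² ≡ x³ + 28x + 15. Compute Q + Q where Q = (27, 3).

tangent at (27, 3): λ = (3·27² + 28)/(2·3) ≡ 11/6. 6⁻¹ ≡ 5 (mod 29), so λ ≡ 11·5 ≡ 26.
  x = λ² - 27 - 27 = 676 - 54 ≡ 13; y = λ·(27 - 13) - 3 ≡ 13. → (13, 13)

(13, 13)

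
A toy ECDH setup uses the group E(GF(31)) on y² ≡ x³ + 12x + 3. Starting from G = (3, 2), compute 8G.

Double-and-add on 8 = (1000)₂. Start with G = (3, 2) for the leading 1-bit.
double: tangent at (3, 2): λ = (3·3² + 12)/(2·2) ≡ 8/4. 4⁻¹ ≡ 8 (mod 31), so λ ≡ 8·8 ≡ 2.
  x = λ² - 3 - 3 = 4 - 6 ≡ 29; y = λ·(3 - 29) - 2 ≡ 8. → (29, 8)
double: tangent at (29, 8): λ = (3·29² + 12)/(2·8) ≡ 24/16. 16⁻¹ ≡ 2 (mod 31), so λ ≡ 24·2 ≡ 17.
  x = λ² - 29 - 29 = 289 - 58 ≡ 14; y = λ·(29 - 14) - 8 ≡ 30. → (14, 30)
double: tangent at (14, 30): λ = (3·14² + 12)/(2·30) ≡ 11/29. 29⁻¹ ≡ 15 (mod 31), so λ ≡ 11·15 ≡ 10.
  x = λ² - 14 - 14 = 100 - 28 ≡ 10; y = λ·(14 - 10) - 30 ≡ 10. → (10, 10)

(10, 10)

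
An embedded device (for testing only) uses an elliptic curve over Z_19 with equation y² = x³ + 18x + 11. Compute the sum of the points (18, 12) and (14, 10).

(11, 1)

(18, 12) + (14, 10). λ = (10 - 12)/(14 - 18) ≡ 17/15 mod 19. 15⁻¹ ≡ 14 (mod 19), so λ ≡ 10.
  x = λ² - 18 - 14 = 100 - 32 ≡ 11; y = λ·(18 - 11) - 12 ≡ 1. → (11, 1)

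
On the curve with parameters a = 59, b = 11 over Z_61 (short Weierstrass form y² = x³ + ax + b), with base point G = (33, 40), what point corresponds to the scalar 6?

Repeated addition: build up to 6G.
2G: tangent at (33, 40): λ = (3·33² + 59)/(2·40) ≡ 32/19. 19⁻¹ ≡ 45 (mod 61) since 19·45 = 855 ≡ 1, so λ ≡ 32·45 ≡ 37.
  x = λ² - 33 - 33 = 1369 - 66 ≡ 22; y = λ·(33 - 22) - 40 ≡ 1. → (22, 1)
3G: (22, 1) + (33, 40). λ = (40 - 1)/(33 - 22) ≡ 39/11 mod 61. 11⁻¹ ≡ 50 (mod 61), so λ ≡ 59.
  x = λ² - 22 - 33 = 3481 - 55 ≡ 10; y = λ·(22 - 10) - 1 ≡ 36. → (10, 36)
4G: (10, 36) + (33, 40). λ = (40 - 36)/(33 - 10) ≡ 4/23 mod 61. 23⁻¹ ≡ 8 (mod 61), so λ ≡ 32.
  x = λ² - 10 - 33 = 1024 - 43 ≡ 5; y = λ·(10 - 5) - 36 ≡ 2. → (5, 2)
5G: (5, 2) + (33, 40). λ = (40 - 2)/(33 - 5) ≡ 38/28 mod 61. 28⁻¹ ≡ 24 (mod 61), so λ ≡ 58.
  x = λ² - 5 - 33 = 3364 - 38 ≡ 32; y = λ·(5 - 32) - 2 ≡ 18. → (32, 18)
6G: (32, 18) + (33, 40). λ = (40 - 18)/(33 - 32) ≡ 22/1 mod 61. 1⁻¹ ≡ 1 (mod 61), so λ ≡ 22.
  x = λ² - 32 - 33 = 484 - 65 ≡ 53; y = λ·(32 - 53) - 18 ≡ 8. → (53, 8)

(53, 8)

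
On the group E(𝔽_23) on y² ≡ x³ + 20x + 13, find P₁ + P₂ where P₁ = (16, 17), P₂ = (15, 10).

(18, 15)

(16, 17) + (15, 10). λ = (10 - 17)/(15 - 16) ≡ 16/22 mod 23. 22⁻¹ ≡ 22 (mod 23) since 22·22 = 484 ≡ 1, so λ ≡ 7.
  x = λ² - 16 - 15 = 49 - 31 ≡ 18; y = λ·(16 - 18) - 17 ≡ 15. → (18, 15)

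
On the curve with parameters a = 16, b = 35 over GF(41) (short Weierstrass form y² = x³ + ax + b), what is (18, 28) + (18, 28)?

tangent at (18, 28): λ = (3·18² + 16)/(2·28) ≡ 4/15. 15⁻¹ ≡ 11 (mod 41), so λ ≡ 4·11 ≡ 3.
  x = λ² - 18 - 18 = 9 - 36 ≡ 14; y = λ·(18 - 14) - 28 ≡ 25. → (14, 25)

(14, 25)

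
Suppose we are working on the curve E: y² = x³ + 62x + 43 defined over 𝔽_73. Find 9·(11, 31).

Write G = (11, 31).
Repeated addition: build up to 9G.
2G: tangent at (11, 31): λ = (3·11² + 62)/(2·31) ≡ 60/62. 62⁻¹ ≡ 53 (mod 73) since 62·53 = 3286 ≡ 1, so λ ≡ 60·53 ≡ 41.
  x = λ² - 11 - 11 = 1681 - 22 ≡ 53; y = λ·(11 - 53) - 31 ≡ 72. → (53, 72)
3G: (53, 72) + (11, 31). λ = (31 - 72)/(11 - 53) ≡ 32/31 mod 73. 31⁻¹ ≡ 33 (mod 73), so λ ≡ 34.
  x = λ² - 53 - 11 = 1156 - 64 ≡ 70; y = λ·(53 - 70) - 72 ≡ 7. → (70, 7)
4G: (70, 7) + (11, 31). λ = (31 - 7)/(11 - 70) ≡ 24/14 mod 73. 14⁻¹ ≡ 47 (mod 73) since 14·47 = 658 ≡ 1, so λ ≡ 33.
  x = λ² - 70 - 11 = 1089 - 81 ≡ 59; y = λ·(70 - 59) - 7 ≡ 64. → (59, 64)
5G: (59, 64) + (11, 31). λ = (31 - 64)/(11 - 59) ≡ 40/25 mod 73. 25⁻¹ ≡ 38 (mod 73), so λ ≡ 60.
  x = λ² - 59 - 11 = 3600 - 70 ≡ 26; y = λ·(59 - 26) - 64 ≡ 18. → (26, 18)
6G: (26, 18) + (11, 31). λ = (31 - 18)/(11 - 26) ≡ 13/58 mod 73. 58⁻¹ ≡ 34 (mod 73), so λ ≡ 4.
  x = λ² - 26 - 11 = 16 - 37 ≡ 52; y = λ·(26 - 52) - 18 ≡ 24. → (52, 24)
7G: (52, 24) + (11, 31). λ = (31 - 24)/(11 - 52) ≡ 7/32 mod 73. 32⁻¹ ≡ 16 (mod 73), so λ ≡ 39.
  x = λ² - 52 - 11 = 1521 - 63 ≡ 71; y = λ·(52 - 71) - 24 ≡ 38. → (71, 38)
8G: (71, 38) + (11, 31). λ = (31 - 38)/(11 - 71) ≡ 66/13 mod 73. 13⁻¹ ≡ 45 (mod 73), so λ ≡ 50.
  x = λ² - 71 - 11 = 2500 - 82 ≡ 9; y = λ·(71 - 9) - 38 ≡ 69. → (9, 69)
9G: (9, 69) + (11, 31). λ = (31 - 69)/(11 - 9) ≡ 35/2 mod 73. 2⁻¹ ≡ 37 (mod 73), so λ ≡ 54.
  x = λ² - 9 - 11 = 2916 - 20 ≡ 49; y = λ·(9 - 49) - 69 ≡ 34. → (49, 34)

(49, 34)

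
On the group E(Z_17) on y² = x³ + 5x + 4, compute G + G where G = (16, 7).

(11, 8)

tangent at (16, 7): λ = (3·16² + 5)/(2·7) ≡ 8/14. 14⁻¹ ≡ 11 (mod 17) since 14·11 = 154 ≡ 1, so λ ≡ 8·11 ≡ 3.
  x = λ² - 16 - 16 = 9 - 32 ≡ 11; y = λ·(16 - 11) - 7 ≡ 8. → (11, 8)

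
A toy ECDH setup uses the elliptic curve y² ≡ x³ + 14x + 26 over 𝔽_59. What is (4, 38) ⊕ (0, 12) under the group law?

(4, 38) + (0, 12). λ = (12 - 38)/(0 - 4) ≡ 33/55 mod 59. 55⁻¹ ≡ 44 (mod 59) since 55·44 = 2420 ≡ 1, so λ ≡ 36.
  x = λ² - 4 - 0 = 1296 - 4 ≡ 53; y = λ·(4 - 53) - 38 ≡ 27. → (53, 27)

(53, 27)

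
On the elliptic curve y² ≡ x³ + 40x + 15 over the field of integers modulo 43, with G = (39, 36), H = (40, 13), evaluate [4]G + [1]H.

(19, 25)

First 4G:
Repeated addition: build up to 4G.
2G: tangent at (39, 36): λ = (3·39² + 40)/(2·36) ≡ 2/29. 29⁻¹ ≡ 3 (mod 43) since 29·3 = 87 ≡ 1, so λ ≡ 2·3 ≡ 6.
  x = λ² - 39 - 39 = 36 - 78 ≡ 1; y = λ·(39 - 1) - 36 ≡ 20. → (1, 20)
3G: (1, 20) + (39, 36). λ = (36 - 20)/(39 - 1) ≡ 16/38 mod 43. 38⁻¹ ≡ 17 (mod 43), so λ ≡ 14.
  x = λ² - 1 - 39 = 196 - 40 ≡ 27; y = λ·(1 - 27) - 20 ≡ 3. → (27, 3)
4G: (27, 3) + (39, 36). λ = (36 - 3)/(39 - 27) ≡ 33/12 mod 43. 12⁻¹ ≡ 18 (mod 43), so λ ≡ 35.
  x = λ² - 27 - 39 = 1225 - 66 ≡ 41; y = λ·(27 - 41) - 3 ≡ 23. → (41, 23)
4G = (41, 23).
Finally 4G + H:
(41, 23) + (40, 13). λ = (13 - 23)/(40 - 41) ≡ 33/42 mod 43. 42⁻¹ ≡ 42 (mod 43) since 42·42 = 1764 ≡ 1, so λ ≡ 10.
  x = λ² - 41 - 40 = 100 - 81 ≡ 19; y = λ·(41 - 19) - 23 ≡ 25. → (19, 25)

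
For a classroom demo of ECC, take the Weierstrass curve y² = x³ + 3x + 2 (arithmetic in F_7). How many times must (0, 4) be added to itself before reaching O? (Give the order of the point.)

9

2P: tangent at (0, 4): λ = (3·0² + 3)/(2·4) ≡ 3/1. 1⁻¹ ≡ 1 (mod 7), so λ ≡ 3·1 ≡ 3.
  x = λ² - 0 - 0 = 9 - 0 ≡ 2; y = λ·(0 - 2) - 4 ≡ 4. → (2, 4)
3P: (2, 4) + (0, 4). λ = (4 - 4)/(0 - 2) ≡ 0/5 mod 7. 5⁻¹ ≡ 3 (mod 7) since 5·3 = 15 ≡ 1, so λ ≡ 0.
  x = λ² - 2 - 0 = 0 - 2 ≡ 5; y = λ·(2 - 5) - 4 ≡ 3. → (5, 3)
4P: (5, 3) + (0, 4). λ = (4 - 3)/(0 - 5) ≡ 1/2 mod 7. 2⁻¹ ≡ 4 (mod 7), so λ ≡ 4.
  x = λ² - 5 - 0 = 16 - 5 ≡ 4; y = λ·(5 - 4) - 3 ≡ 1. → (4, 1)
5P: (4, 1) + (0, 4). λ = (4 - 1)/(0 - 4) ≡ 3/3 mod 7. 3⁻¹ ≡ 5 (mod 7) since 3·5 = 15 ≡ 1, so λ ≡ 1.
  x = λ² - 4 - 0 = 1 - 4 ≡ 4; y = λ·(4 - 4) - 1 ≡ 6. → (4, 6)
6P: (4, 6) + (0, 4). λ = (4 - 6)/(0 - 4) ≡ 5/3 mod 7. 3⁻¹ ≡ 5 (mod 7), so λ ≡ 4.
  x = λ² - 4 - 0 = 16 - 4 ≡ 5; y = λ·(4 - 5) - 6 ≡ 4. → (5, 4)
7P: (5, 4) + (0, 4). λ = (4 - 4)/(0 - 5) ≡ 0/2 mod 7. 2⁻¹ ≡ 4 (mod 7), so λ ≡ 0.
  x = λ² - 5 - 0 = 0 - 5 ≡ 2; y = λ·(5 - 2) - 4 ≡ 3. → (2, 3)
8P: (2, 3) + (0, 4). λ = (4 - 3)/(0 - 2) ≡ 1/5 mod 7. 5⁻¹ ≡ 3 (mod 7), so λ ≡ 3.
  x = λ² - 2 - 0 = 9 - 2 ≡ 0; y = λ·(2 - 0) - 3 ≡ 3. → (0, 3)
9P: (0, 3) + (0, 4): same x and y₁ ≡ -y₂, so the sum is O.
9P = O, so the order is 9.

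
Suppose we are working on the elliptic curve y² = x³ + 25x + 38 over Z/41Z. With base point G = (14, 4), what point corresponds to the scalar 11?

Double-and-add on 11 = (1011)₂. Start with G = (14, 4) for the leading 1-bit.
double: tangent at (14, 4): λ = (3·14² + 25)/(2·4) ≡ 39/8. 8⁻¹ ≡ 36 (mod 41) since 8·36 = 288 ≡ 1, so λ ≡ 39·36 ≡ 10.
  x = λ² - 14 - 14 = 100 - 28 ≡ 31; y = λ·(14 - 31) - 4 ≡ 31. → (31, 31)
double: tangent at (31, 31): λ = (3·31² + 25)/(2·31) ≡ 38/21. 21⁻¹ ≡ 2 (mod 41) since 21·2 = 42 ≡ 1, so λ ≡ 38·2 ≡ 35.
  x = λ² - 31 - 31 = 1225 - 62 ≡ 15; y = λ·(31 - 15) - 31 ≡ 37. → (15, 37)
add G: (15, 37) + (14, 4). λ = (4 - 37)/(14 - 15) ≡ 8/40 mod 41. 40⁻¹ ≡ 40 (mod 41), so λ ≡ 33.
  x = λ² - 15 - 14 = 1089 - 29 ≡ 35; y = λ·(15 - 35) - 37 ≡ 0. → (35, 0)
double: (35, 0) + (35, 0): same x and y₁ ≡ -y₂, so the sum is O.
add G: O + (14, 4) = (14, 4) (identity).

(14, 4)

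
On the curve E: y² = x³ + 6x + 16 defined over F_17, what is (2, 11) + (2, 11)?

(11, 11)

tangent at (2, 11): λ = (3·2² + 6)/(2·11) ≡ 1/5. 5⁻¹ ≡ 7 (mod 17), so λ ≡ 1·7 ≡ 7.
  x = λ² - 2 - 2 = 49 - 4 ≡ 11; y = λ·(2 - 11) - 11 ≡ 11. → (11, 11)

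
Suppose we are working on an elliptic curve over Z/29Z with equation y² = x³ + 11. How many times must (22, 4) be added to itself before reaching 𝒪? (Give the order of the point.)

10

2P: tangent at (22, 4): λ = (3·22² + 0)/(2·4) ≡ 2/8. 8⁻¹ ≡ 11 (mod 29), so λ ≡ 2·11 ≡ 22.
  x = λ² - 22 - 22 = 484 - 44 ≡ 5; y = λ·(22 - 5) - 4 ≡ 22. → (5, 22)
3P: (5, 22) + (22, 4). λ = (4 - 22)/(22 - 5) ≡ 11/17 mod 29. 17⁻¹ ≡ 12 (mod 29), so λ ≡ 16.
  x = λ² - 5 - 22 = 256 - 27 ≡ 26; y = λ·(5 - 26) - 22 ≡ 19. → (26, 19)
4P: (26, 19) + (22, 4). λ = (4 - 19)/(22 - 26) ≡ 14/25 mod 29. 25⁻¹ ≡ 7 (mod 29), so λ ≡ 11.
  x = λ² - 26 - 22 = 121 - 48 ≡ 15; y = λ·(26 - 15) - 19 ≡ 15. → (15, 15)
5P: (15, 15) + (22, 4). λ = (4 - 15)/(22 - 15) ≡ 18/7 mod 29. 7⁻¹ ≡ 25 (mod 29), so λ ≡ 15.
  x = λ² - 15 - 22 = 225 - 37 ≡ 14; y = λ·(15 - 14) - 15 ≡ 0. → (14, 0)
6P: (14, 0) + (22, 4). λ = (4 - 0)/(22 - 14) ≡ 4/8 mod 29. 8⁻¹ ≡ 11 (mod 29), so λ ≡ 15.
  x = λ² - 14 - 22 = 225 - 36 ≡ 15; y = λ·(14 - 15) - 0 ≡ 14. → (15, 14)
7P: (15, 14) + (22, 4). λ = (4 - 14)/(22 - 15) ≡ 19/7 mod 29. 7⁻¹ ≡ 25 (mod 29), so λ ≡ 11.
  x = λ² - 15 - 22 = 121 - 37 ≡ 26; y = λ·(15 - 26) - 14 ≡ 10. → (26, 10)
8P: (26, 10) + (22, 4). λ = (4 - 10)/(22 - 26) ≡ 23/25 mod 29. 25⁻¹ ≡ 7 (mod 29) since 25·7 = 175 ≡ 1, so λ ≡ 16.
  x = λ² - 26 - 22 = 256 - 48 ≡ 5; y = λ·(26 - 5) - 10 ≡ 7. → (5, 7)
9P: (5, 7) + (22, 4). λ = (4 - 7)/(22 - 5) ≡ 26/17 mod 29. 17⁻¹ ≡ 12 (mod 29), so λ ≡ 22.
  x = λ² - 5 - 22 = 484 - 27 ≡ 22; y = λ·(5 - 22) - 7 ≡ 25. → (22, 25)
10P: (22, 25) + (22, 4): same x and y₁ ≡ -y₂, so the sum is 𝒪.
10P = 𝒪, so the order is 10.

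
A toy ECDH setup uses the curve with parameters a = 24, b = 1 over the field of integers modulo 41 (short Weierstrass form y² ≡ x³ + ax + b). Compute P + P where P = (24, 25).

(36, 17)

tangent at (24, 25): λ = (3·24² + 24)/(2·25) ≡ 30/9. 9⁻¹ ≡ 32 (mod 41) since 9·32 = 288 ≡ 1, so λ ≡ 30·32 ≡ 17.
  x = λ² - 24 - 24 = 289 - 48 ≡ 36; y = λ·(24 - 36) - 25 ≡ 17. → (36, 17)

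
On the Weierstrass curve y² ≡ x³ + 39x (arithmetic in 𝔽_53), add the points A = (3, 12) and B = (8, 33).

(3, 12) + (8, 33). λ = (33 - 12)/(8 - 3) ≡ 21/5 mod 53. 5⁻¹ ≡ 32 (mod 53) since 5·32 = 160 ≡ 1, so λ ≡ 36.
  x = λ² - 3 - 8 = 1296 - 11 ≡ 13; y = λ·(3 - 13) - 12 ≡ 52. → (13, 52)

(13, 52)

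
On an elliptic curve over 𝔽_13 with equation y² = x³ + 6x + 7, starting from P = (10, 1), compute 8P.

Double-and-add on 8 = (1000)₂. Start with P = (10, 1) for the leading 1-bit.
double: tangent at (10, 1): λ = (3·10² + 6)/(2·1) ≡ 7/2. 2⁻¹ ≡ 7 (mod 13) since 2·7 = 14 ≡ 1, so λ ≡ 7·7 ≡ 10.
  x = λ² - 10 - 10 = 100 - 20 ≡ 2; y = λ·(10 - 2) - 1 ≡ 1. → (2, 1)
double: tangent at (2, 1): λ = (3·2² + 6)/(2·1) ≡ 5/2. 2⁻¹ ≡ 7 (mod 13), so λ ≡ 5·7 ≡ 9.
  x = λ² - 2 - 2 = 81 - 4 ≡ 12; y = λ·(2 - 12) - 1 ≡ 0. → (12, 0)
double: (12, 0) + (12, 0): same x and y₁ ≡ -y₂, so the sum is 𝒪.

O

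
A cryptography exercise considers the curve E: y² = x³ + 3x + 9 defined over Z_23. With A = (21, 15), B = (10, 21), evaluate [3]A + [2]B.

First 3A:
Repeated addition: build up to 3A.
2A: tangent at (21, 15): λ = (3·21² + 3)/(2·15) ≡ 15/7. 7⁻¹ ≡ 10 (mod 23), so λ ≡ 15·10 ≡ 12.
  x = λ² - 21 - 21 = 144 - 42 ≡ 10; y = λ·(21 - 10) - 15 ≡ 2. → (10, 2)
3A: (10, 2) + (21, 15). λ = (15 - 2)/(21 - 10) ≡ 13/11 mod 23. 11⁻¹ ≡ 21 (mod 23) since 11·21 = 231 ≡ 1, so λ ≡ 20.
  x = λ² - 10 - 21 = 400 - 31 ≡ 1; y = λ·(10 - 1) - 2 ≡ 17. → (1, 17)
3A = (1, 17).
Next 2B:
Repeated addition: build up to 2B.
2B: tangent at (10, 21): λ = (3·10² + 3)/(2·21) ≡ 4/19. 19⁻¹ ≡ 17 (mod 23), so λ ≡ 4·17 ≡ 22.
  x = λ² - 10 - 10 = 484 - 20 ≡ 4; y = λ·(10 - 4) - 21 ≡ 19. → (4, 19)
2B = (4, 19).
Finally 3A + 2B:
(1, 17) + (4, 19). λ = (19 - 17)/(4 - 1) ≡ 2/3 mod 23. 3⁻¹ ≡ 8 (mod 23), so λ ≡ 16.
  x = λ² - 1 - 4 = 256 - 5 ≡ 21; y = λ·(1 - 21) - 17 ≡ 8. → (21, 8)

(21, 8)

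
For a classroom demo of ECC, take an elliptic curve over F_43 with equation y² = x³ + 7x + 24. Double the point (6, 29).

(42, 39)

tangent at (6, 29): λ = (3·6² + 7)/(2·29) ≡ 29/15. 15⁻¹ ≡ 23 (mod 43), so λ ≡ 29·23 ≡ 22.
  x = λ² - 6 - 6 = 484 - 12 ≡ 42; y = λ·(6 - 42) - 29 ≡ 39. → (42, 39)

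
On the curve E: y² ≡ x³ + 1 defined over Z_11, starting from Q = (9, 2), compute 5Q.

Double-and-add on 5 = (101)₂. Start with Q = (9, 2) for the leading 1-bit.
double: tangent at (9, 2): λ = (3·9² + 0)/(2·2) ≡ 1/4. 4⁻¹ ≡ 3 (mod 11) since 4·3 = 12 ≡ 1, so λ ≡ 1·3 ≡ 3.
  x = λ² - 9 - 9 = 9 - 18 ≡ 2; y = λ·(9 - 2) - 2 ≡ 8. → (2, 8)
double: tangent at (2, 8): λ = (3·2² + 0)/(2·8) ≡ 1/5. 5⁻¹ ≡ 9 (mod 11) since 5·9 = 45 ≡ 1, so λ ≡ 1·9 ≡ 9.
  x = λ² - 2 - 2 = 81 - 4 ≡ 0; y = λ·(2 - 0) - 8 ≡ 10. → (0, 10)
add Q: (0, 10) + (9, 2). λ = (2 - 10)/(9 - 0) ≡ 3/9 mod 11. 9⁻¹ ≡ 5 (mod 11), so λ ≡ 4.
  x = λ² - 0 - 9 = 16 - 9 ≡ 7; y = λ·(0 - 7) - 10 ≡ 6. → (7, 6)

(7, 6)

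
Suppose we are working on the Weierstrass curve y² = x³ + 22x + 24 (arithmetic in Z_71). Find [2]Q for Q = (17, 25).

(62, 34)

tangent at (17, 25): λ = (3·17² + 22)/(2·25) ≡ 37/50. 50⁻¹ ≡ 27 (mod 71) since 50·27 = 1350 ≡ 1, so λ ≡ 37·27 ≡ 5.
  x = λ² - 17 - 17 = 25 - 34 ≡ 62; y = λ·(17 - 62) - 25 ≡ 34. → (62, 34)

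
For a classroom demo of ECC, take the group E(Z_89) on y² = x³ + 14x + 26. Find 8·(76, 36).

(76, 53)

Write Q = (76, 36).
Double-and-add on 8 = (1000)₂. Start with Q = (76, 36) for the leading 1-bit.
double: tangent at (76, 36): λ = (3·76² + 14)/(2·36) ≡ 76/72. 72⁻¹ ≡ 68 (mod 89) since 72·68 = 4896 ≡ 1, so λ ≡ 76·68 ≡ 6.
  x = λ² - 76 - 76 = 36 - 152 ≡ 62; y = λ·(76 - 62) - 36 ≡ 48. → (62, 48)
double: tangent at (62, 48): λ = (3·62² + 14)/(2·48) ≡ 65/7. 7⁻¹ ≡ 51 (mod 89), so λ ≡ 65·51 ≡ 22.
  x = λ² - 62 - 62 = 484 - 124 ≡ 4; y = λ·(62 - 4) - 48 ≡ 71. → (4, 71)
double: tangent at (4, 71): λ = (3·4² + 14)/(2·71) ≡ 62/53. 53⁻¹ ≡ 42 (mod 89), so λ ≡ 62·42 ≡ 23.
  x = λ² - 4 - 4 = 529 - 8 ≡ 76; y = λ·(4 - 76) - 71 ≡ 53. → (76, 53)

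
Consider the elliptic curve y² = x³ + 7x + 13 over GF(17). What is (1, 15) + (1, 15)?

tangent at (1, 15): λ = (3·1² + 7)/(2·15) ≡ 10/13. 13⁻¹ ≡ 4 (mod 17), so λ ≡ 10·4 ≡ 6.
  x = λ² - 1 - 1 = 36 - 2 ≡ 0; y = λ·(1 - 0) - 15 ≡ 8. → (0, 8)

(0, 8)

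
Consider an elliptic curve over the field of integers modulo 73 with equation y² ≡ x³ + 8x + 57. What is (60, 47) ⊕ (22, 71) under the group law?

(28, 25)

(60, 47) + (22, 71). λ = (71 - 47)/(22 - 60) ≡ 24/35 mod 73. 35⁻¹ ≡ 48 (mod 73), so λ ≡ 57.
  x = λ² - 60 - 22 = 3249 - 82 ≡ 28; y = λ·(60 - 28) - 47 ≡ 25. → (28, 25)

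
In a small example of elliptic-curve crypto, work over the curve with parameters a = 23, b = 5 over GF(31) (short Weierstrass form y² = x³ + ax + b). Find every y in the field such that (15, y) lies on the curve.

x³ + 23x + 5 = 3725 ≡ 5 (mod 31).
Square roots of 5 mod 31: 6 and 25 (since 6² = 36 ≡ 5).

6, 25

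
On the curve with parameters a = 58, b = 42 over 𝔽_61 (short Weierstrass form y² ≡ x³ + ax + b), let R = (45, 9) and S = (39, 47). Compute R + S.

(51, 29)

(45, 9) + (39, 47). λ = (47 - 9)/(39 - 45) ≡ 38/55 mod 61. 55⁻¹ ≡ 10 (mod 61), so λ ≡ 14.
  x = λ² - 45 - 39 = 196 - 84 ≡ 51; y = λ·(45 - 51) - 9 ≡ 29. → (51, 29)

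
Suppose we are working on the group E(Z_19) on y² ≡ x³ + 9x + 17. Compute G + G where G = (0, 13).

(16, 18)

tangent at (0, 13): λ = (3·0² + 9)/(2·13) ≡ 9/7. 7⁻¹ ≡ 11 (mod 19), so λ ≡ 9·11 ≡ 4.
  x = λ² - 0 - 0 = 16 - 0 ≡ 16; y = λ·(0 - 16) - 13 ≡ 18. → (16, 18)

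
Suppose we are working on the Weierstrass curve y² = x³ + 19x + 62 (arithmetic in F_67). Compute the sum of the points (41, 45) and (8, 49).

(15, 29)

(41, 45) + (8, 49). λ = (49 - 45)/(8 - 41) ≡ 4/34 mod 67. 34⁻¹ ≡ 2 (mod 67), so λ ≡ 8.
  x = λ² - 41 - 8 = 64 - 49 ≡ 15; y = λ·(41 - 15) - 45 ≡ 29. → (15, 29)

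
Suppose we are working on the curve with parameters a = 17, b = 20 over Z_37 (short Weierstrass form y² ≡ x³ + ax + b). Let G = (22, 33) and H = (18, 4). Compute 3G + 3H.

(11, 24)

First 3G:
Repeated addition: build up to 3G.
2G: tangent at (22, 33): λ = (3·22² + 17)/(2·33) ≡ 26/29. 29⁻¹ ≡ 23 (mod 37), so λ ≡ 26·23 ≡ 6.
  x = λ² - 22 - 22 = 36 - 44 ≡ 29; y = λ·(22 - 29) - 33 ≡ 36. → (29, 36)
3G: (29, 36) + (22, 33). λ = (33 - 36)/(22 - 29) ≡ 34/30 mod 37. 30⁻¹ ≡ 21 (mod 37), so λ ≡ 11.
  x = λ² - 29 - 22 = 121 - 51 ≡ 33; y = λ·(29 - 33) - 36 ≡ 31. → (33, 31)
3G = (33, 31).
Next 3H:
Repeated addition: build up to 3H.
2H: tangent at (18, 4): λ = (3·18² + 17)/(2·4) ≡ 27/8. 8⁻¹ ≡ 14 (mod 37), so λ ≡ 27·14 ≡ 8.
  x = λ² - 18 - 18 = 64 - 36 ≡ 28; y = λ·(18 - 28) - 4 ≡ 27. → (28, 27)
3H: (28, 27) + (18, 4). λ = (4 - 27)/(18 - 28) ≡ 14/27 mod 37. 27⁻¹ ≡ 11 (mod 37) since 27·11 = 297 ≡ 1, so λ ≡ 6.
  x = λ² - 28 - 18 = 36 - 46 ≡ 27; y = λ·(28 - 27) - 27 ≡ 16. → (27, 16)
3H = (27, 16).
Finally 3G + 3H:
(33, 31) + (27, 16). λ = (16 - 31)/(27 - 33) ≡ 22/31 mod 37. 31⁻¹ ≡ 6 (mod 37), so λ ≡ 21.
  x = λ² - 33 - 27 = 441 - 60 ≡ 11; y = λ·(33 - 11) - 31 ≡ 24. → (11, 24)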